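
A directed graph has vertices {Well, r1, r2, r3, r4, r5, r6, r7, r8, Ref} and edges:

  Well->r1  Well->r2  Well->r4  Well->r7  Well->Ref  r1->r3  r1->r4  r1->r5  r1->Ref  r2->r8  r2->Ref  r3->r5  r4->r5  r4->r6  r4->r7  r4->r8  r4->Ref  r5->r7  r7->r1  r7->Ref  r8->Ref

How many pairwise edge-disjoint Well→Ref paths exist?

5

Assign every edge capacity 1; by Menger, the answer equals the max flow.
Path Well→Ref (+1); total 1.
Path Well→r1→Ref (+1); total 2.
Path Well→r2→Ref (+1); total 3.
Path Well→r4→Ref (+1); total 4.
Path Well→r7→Ref (+1); total 5.
No residual Well→Ref path; max flow = 5.
Certifying cut of size 5: {Well→Ref, Well→r1, Well→r2, Well→r4, Well→r7}.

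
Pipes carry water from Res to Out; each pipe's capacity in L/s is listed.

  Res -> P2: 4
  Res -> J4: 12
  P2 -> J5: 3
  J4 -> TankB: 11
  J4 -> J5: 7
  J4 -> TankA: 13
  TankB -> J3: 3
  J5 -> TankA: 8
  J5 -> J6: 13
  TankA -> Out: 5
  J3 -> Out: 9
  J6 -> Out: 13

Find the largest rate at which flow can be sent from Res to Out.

Augment Res→J4→TankA→Out: bottleneck 5, flow now 5.
Augment Res→P2→J5→J6→Out: bottleneck 3, flow now 8.
Augment Res→J4→TankB→J3→Out: bottleneck 3, flow now 11.
Augment Res→J4→J5→J6→Out: bottleneck 4, flow now 15.
No augmenting path remains; maximum flow = 15.
In the residual graph, reachable from Res: {Res, P2}.
Min-cut edges: Res→J4 (12), P2→J5 (3); capacity 12 + 3 = 15.
This cut is saturated, so no flow can exceed 15.

15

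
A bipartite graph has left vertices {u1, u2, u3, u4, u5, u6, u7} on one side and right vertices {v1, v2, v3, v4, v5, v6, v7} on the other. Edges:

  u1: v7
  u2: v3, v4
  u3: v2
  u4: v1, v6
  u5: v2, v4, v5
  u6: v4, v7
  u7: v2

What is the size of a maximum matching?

Unit-capacity flow: source→left, listed edges, right→sink; max matching = max flow.
Augmenting path u1→v7 (+1); matched 1.
Augmenting path u2→v3 (+1); matched 2.
Augmenting path u3→v2 (+1); matched 3.
Augmenting path u4→v1 (+1); matched 4.
Augmenting path u5→v4 (+1); matched 5.
Augmenting path u6→v4→u5→v5 (+1); matched 6.
No augmenting path remains; maximum matching = 6.
König certificate: {u1, u2, u4, u5, u6, v2} is a vertex cover of size 6 (every listed pair touches it), so no matching can be larger.

6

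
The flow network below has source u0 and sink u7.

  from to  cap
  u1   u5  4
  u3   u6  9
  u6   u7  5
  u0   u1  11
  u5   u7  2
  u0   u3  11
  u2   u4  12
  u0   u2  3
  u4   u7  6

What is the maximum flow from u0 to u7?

Augment u0→u1→u5→u7: bottleneck 2, flow now 2.
Augment u0→u2→u4→u7: bottleneck 3, flow now 5.
Augment u0→u3→u6→u7: bottleneck 5, flow now 10.
No augmenting path remains; maximum flow = 10.
In the residual graph, reachable from u0: {u0, u1, u3, u5, u6}.
Min-cut edges: u0→u2 (3), u5→u7 (2), u6→u7 (5); capacity 3 + 2 + 5 = 10.
This cut is saturated, so no flow can exceed 10.

10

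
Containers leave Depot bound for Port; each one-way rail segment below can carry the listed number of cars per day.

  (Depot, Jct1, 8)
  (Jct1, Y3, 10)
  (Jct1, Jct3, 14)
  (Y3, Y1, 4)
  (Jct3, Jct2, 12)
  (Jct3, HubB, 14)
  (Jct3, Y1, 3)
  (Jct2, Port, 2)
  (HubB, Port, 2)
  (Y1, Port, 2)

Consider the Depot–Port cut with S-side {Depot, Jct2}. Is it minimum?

Given cut capacity: 8 + 2 = 10.
Augment Depot→Jct1→Y3→Y1→Port: bottleneck 2, flow now 2.
Augment Depot→Jct1→Jct3→Jct2→Port: bottleneck 2, flow now 4.
Augment Depot→Jct1→Jct3→HubB→Port: bottleneck 2, flow now 6.
No augmenting path remains; maximum flow = 6.
In the residual graph, reachable from Depot: {Depot, Jct1, Y3, Jct3, Jct2, HubB, Y1}.
Min-cut edges: Jct2→Port (2), HubB→Port (2), Y1→Port (2); capacity 2 + 2 + 2 = 6.
Cut capacity 10 exceeds the max flow 6, so it is not minimum.

No — its capacity is 10, but the minimum cut has capacity 6.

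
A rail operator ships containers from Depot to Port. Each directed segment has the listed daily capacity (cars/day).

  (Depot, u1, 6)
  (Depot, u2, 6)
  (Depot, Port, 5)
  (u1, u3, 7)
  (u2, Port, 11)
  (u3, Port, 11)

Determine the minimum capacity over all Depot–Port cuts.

Augment Depot→Port: bottleneck 5, flow now 5.
Augment Depot→u2→Port: bottleneck 6, flow now 11.
Augment Depot→u1→u3→Port: bottleneck 6, flow now 17.
No augmenting path remains; maximum flow = 17.
By max-flow min-cut, the minimum cut capacity equals the max flow.
In the residual graph, reachable from Depot: {Depot}.
Min-cut edges: Depot→u1 (6), Depot→u2 (6), Depot→Port (5); capacity 6 + 6 + 5 = 17.

17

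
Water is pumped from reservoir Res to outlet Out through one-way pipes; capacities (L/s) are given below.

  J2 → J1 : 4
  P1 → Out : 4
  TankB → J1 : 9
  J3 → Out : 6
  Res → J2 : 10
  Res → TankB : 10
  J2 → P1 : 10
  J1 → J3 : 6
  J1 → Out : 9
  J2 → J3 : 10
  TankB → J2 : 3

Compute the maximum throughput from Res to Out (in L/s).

Augment Res→J2→J1→Out: bottleneck 4, flow now 4.
Augment Res→J2→P1→Out: bottleneck 4, flow now 8.
Augment Res→J2→J3→Out: bottleneck 2, flow now 10.
Augment Res→TankB→J1→Out: bottleneck 5, flow now 15.
Augment Res→TankB→J2→J3→Out: bottleneck 3, flow now 18.
Augment Res→TankB→J1→J3→Out: bottleneck 1, flow now 19.
No augmenting path remains; maximum flow = 19.
In the residual graph, reachable from Res: {Res, J2, TankB, J1, P1, J3}.
Min-cut edges: J1→Out (9), P1→Out (4), J3→Out (6); capacity 9 + 4 + 6 = 19.
This cut is saturated, so no flow can exceed 19.

19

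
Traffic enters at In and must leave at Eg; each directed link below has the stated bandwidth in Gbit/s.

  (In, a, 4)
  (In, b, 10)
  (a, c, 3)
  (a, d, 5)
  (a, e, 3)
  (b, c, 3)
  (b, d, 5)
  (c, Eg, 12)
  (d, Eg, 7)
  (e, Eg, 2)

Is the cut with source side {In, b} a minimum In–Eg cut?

Given cut capacity: 4 + 3 + 5 = 12.
Augment In→a→c→Eg: bottleneck 3, flow now 3.
Augment In→a→d→Eg: bottleneck 1, flow now 4.
Augment In→b→c→Eg: bottleneck 3, flow now 7.
Augment In→b→d→Eg: bottleneck 5, flow now 12.
No augmenting path remains; maximum flow = 12.
Cut capacity 12 equals the max flow, so it is a minimum cut.

Yes — it is a minimum cut (capacity 12).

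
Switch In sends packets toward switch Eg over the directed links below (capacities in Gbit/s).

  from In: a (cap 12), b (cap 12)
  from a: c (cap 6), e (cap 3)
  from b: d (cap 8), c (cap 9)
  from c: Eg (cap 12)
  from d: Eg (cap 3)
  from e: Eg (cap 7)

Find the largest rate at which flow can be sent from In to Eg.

Augment In→a→c→Eg: bottleneck 6, flow now 6.
Augment In→a→e→Eg: bottleneck 3, flow now 9.
Augment In→b→c→Eg: bottleneck 6, flow now 15.
Augment In→b→d→Eg: bottleneck 3, flow now 18.
No augmenting path remains; maximum flow = 18.
In the residual graph, reachable from In: {In, a, b, c, d}.
Min-cut edges: a→e (3), c→Eg (12), d→Eg (3); capacity 3 + 12 + 3 = 18.
This cut is saturated, so no flow can exceed 18.

18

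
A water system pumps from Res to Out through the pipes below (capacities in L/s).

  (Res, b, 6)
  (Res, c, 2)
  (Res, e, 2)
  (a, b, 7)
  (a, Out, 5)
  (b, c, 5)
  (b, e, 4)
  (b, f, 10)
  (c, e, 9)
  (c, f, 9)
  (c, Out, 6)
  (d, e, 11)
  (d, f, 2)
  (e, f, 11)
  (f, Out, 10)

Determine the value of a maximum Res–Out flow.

10

Augment Res→c→Out: bottleneck 2, flow now 2.
Augment Res→b→c→Out: bottleneck 4, flow now 6.
Augment Res→b→f→Out: bottleneck 2, flow now 8.
Augment Res→e→f→Out: bottleneck 2, flow now 10.
No augmenting path remains; maximum flow = 10.
In the residual graph, reachable from Res: {Res}.
Min-cut edges: Res→b (6), Res→c (2), Res→e (2); capacity 6 + 2 + 2 = 10.
This cut is saturated, so no flow can exceed 10.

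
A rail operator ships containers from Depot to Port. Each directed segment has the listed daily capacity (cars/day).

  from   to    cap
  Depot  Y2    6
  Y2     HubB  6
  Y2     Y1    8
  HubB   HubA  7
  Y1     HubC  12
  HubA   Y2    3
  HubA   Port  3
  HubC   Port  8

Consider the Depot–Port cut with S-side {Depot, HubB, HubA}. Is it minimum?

Given cut capacity: 6 + 3 + 3 = 12.
Augment Depot→Y2→HubB→HubA→Port: bottleneck 3, flow now 3.
Augment Depot→Y2→Y1→HubC→Port: bottleneck 3, flow now 6.
No augmenting path remains; maximum flow = 6.
In the residual graph, reachable from Depot: {Depot}.
Min-cut edges: Depot→Y2 (6); capacity 6 = 6.
Cut capacity 12 exceeds the max flow 6, so it is not minimum.

No — its capacity is 12, but the minimum cut has capacity 6.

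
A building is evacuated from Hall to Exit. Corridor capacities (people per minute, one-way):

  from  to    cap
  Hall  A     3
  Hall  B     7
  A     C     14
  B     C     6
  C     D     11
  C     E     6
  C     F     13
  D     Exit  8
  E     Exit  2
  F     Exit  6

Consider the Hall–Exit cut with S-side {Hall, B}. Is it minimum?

Given cut capacity: 3 + 6 = 9.
Augment Hall→A→C→D→Exit: bottleneck 3, flow now 3.
Augment Hall→B→C→D→Exit: bottleneck 5, flow now 8.
Augment Hall→B→C→E→Exit: bottleneck 1, flow now 9.
No augmenting path remains; maximum flow = 9.
Cut capacity 9 equals the max flow, so it is a minimum cut.

Yes — it is a minimum cut (capacity 9).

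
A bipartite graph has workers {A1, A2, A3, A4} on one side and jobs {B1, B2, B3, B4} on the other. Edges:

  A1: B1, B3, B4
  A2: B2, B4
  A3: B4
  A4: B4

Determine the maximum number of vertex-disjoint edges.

3

Unit-capacity flow: source→left, listed edges, right→sink; max matching = max flow.
Augmenting path A1→B1 (+1); matched 1.
Augmenting path A2→B2 (+1); matched 2.
Augmenting path A3→B4 (+1); matched 3.
No augmenting path remains; maximum matching = 3.
König certificate: {A1, A2, B4} is a vertex cover of size 3 (every listed pair touches it), so no matching can be larger.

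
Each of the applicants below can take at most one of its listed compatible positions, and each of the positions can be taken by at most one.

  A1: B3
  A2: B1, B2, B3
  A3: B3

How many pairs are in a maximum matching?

Unit-capacity flow: source→left, listed edges, right→sink; max matching = max flow.
Augmenting path A1→B3 (+1); matched 1.
Augmenting path A2→B1 (+1); matched 2.
No augmenting path remains; maximum matching = 2.
König certificate: {A2, B3} is a vertex cover of size 2 (every listed pair touches it), so no matching can be larger.

2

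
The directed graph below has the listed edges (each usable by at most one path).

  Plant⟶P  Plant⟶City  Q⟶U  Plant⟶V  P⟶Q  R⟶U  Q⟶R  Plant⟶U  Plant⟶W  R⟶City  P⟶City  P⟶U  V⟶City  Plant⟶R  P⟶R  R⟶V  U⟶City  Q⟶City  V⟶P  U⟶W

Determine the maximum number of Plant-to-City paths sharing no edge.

Assign every edge capacity 1; by Menger, the answer equals the max flow.
Path Plant→City (+1); total 1.
Path Plant→P→City (+1); total 2.
Path Plant→R→City (+1); total 3.
Path Plant→U→City (+1); total 4.
Path Plant→V→City (+1); total 5.
No residual Plant→City path; max flow = 5.
Certifying cut of size 5: {Plant→City, Plant→P, Plant→R, Plant→U, Plant→V}.

5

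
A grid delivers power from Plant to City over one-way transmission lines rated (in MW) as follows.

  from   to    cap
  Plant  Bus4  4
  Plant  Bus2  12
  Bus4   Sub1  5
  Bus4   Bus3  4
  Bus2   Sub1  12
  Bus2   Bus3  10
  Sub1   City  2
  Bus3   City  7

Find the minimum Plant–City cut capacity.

Augment Plant→Bus4→Sub1→City: bottleneck 2, flow now 2.
Augment Plant→Bus4→Bus3→City: bottleneck 2, flow now 4.
Augment Plant→Bus2→Bus3→City: bottleneck 5, flow now 9.
No augmenting path remains; maximum flow = 9.
By max-flow min-cut, the minimum cut capacity equals the max flow.
In the residual graph, reachable from Plant: {Plant, Bus4, Bus2, Sub1, Bus3}.
Min-cut edges: Sub1→City (2), Bus3→City (7); capacity 2 + 7 = 9.

9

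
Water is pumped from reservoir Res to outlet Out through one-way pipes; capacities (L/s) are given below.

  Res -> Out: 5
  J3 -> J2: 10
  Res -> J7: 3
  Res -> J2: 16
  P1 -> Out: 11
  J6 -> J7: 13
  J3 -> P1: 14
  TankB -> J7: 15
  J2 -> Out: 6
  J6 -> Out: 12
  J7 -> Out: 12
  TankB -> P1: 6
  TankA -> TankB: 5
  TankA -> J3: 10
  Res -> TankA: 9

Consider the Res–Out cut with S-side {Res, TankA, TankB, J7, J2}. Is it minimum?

Given cut capacity: 5 + 10 + 6 + 12 + 6 = 39.
Augment Res→Out: bottleneck 5, flow now 5.
Augment Res→J7→Out: bottleneck 3, flow now 8.
Augment Res→J2→Out: bottleneck 6, flow now 14.
Augment Res→TankA→TankB→J7→Out: bottleneck 5, flow now 19.
Augment Res→TankA→J3→P1→Out: bottleneck 4, flow now 23.
No augmenting path remains; maximum flow = 23.
In the residual graph, reachable from Res: {Res, J2}.
Min-cut edges: Res→TankA (9), Res→J7 (3), Res→Out (5), J2→Out (6); capacity 9 + 3 + 5 + 6 = 23.
Cut capacity 39 exceeds the max flow 23, so it is not minimum.

No — its capacity is 39, but the minimum cut has capacity 23.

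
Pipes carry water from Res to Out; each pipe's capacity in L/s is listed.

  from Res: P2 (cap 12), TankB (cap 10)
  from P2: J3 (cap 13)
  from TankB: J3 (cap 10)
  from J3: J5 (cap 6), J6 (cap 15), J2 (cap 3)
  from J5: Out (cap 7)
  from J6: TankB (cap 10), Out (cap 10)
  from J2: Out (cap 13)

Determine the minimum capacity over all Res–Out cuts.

19

Augment Res→P2→J3→J5→Out: bottleneck 6, flow now 6.
Augment Res→P2→J3→J6→Out: bottleneck 6, flow now 12.
Augment Res→TankB→J3→J6→Out: bottleneck 4, flow now 16.
Augment Res→TankB→J3→J2→Out: bottleneck 3, flow now 19.
No augmenting path remains; maximum flow = 19.
By max-flow min-cut, the minimum cut capacity equals the max flow.
In the residual graph, reachable from Res: {Res, P2, TankB, J3, J6}.
Min-cut edges: J3→J5 (6), J3→J2 (3), J6→Out (10); capacity 6 + 3 + 10 = 19.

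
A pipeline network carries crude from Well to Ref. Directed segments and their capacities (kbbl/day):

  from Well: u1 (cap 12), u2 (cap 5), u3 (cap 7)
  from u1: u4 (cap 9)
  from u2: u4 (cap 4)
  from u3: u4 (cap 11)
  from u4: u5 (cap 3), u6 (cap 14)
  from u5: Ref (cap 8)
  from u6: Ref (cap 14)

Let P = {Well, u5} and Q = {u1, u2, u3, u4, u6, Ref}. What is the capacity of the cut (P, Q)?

32

Edges leaving {Well, u5}: Well→u1 (12), Well→u2 (5), Well→u3 (7), u5→Ref (8).
Cut capacity = 12 + 5 + 7 + 8 = 32.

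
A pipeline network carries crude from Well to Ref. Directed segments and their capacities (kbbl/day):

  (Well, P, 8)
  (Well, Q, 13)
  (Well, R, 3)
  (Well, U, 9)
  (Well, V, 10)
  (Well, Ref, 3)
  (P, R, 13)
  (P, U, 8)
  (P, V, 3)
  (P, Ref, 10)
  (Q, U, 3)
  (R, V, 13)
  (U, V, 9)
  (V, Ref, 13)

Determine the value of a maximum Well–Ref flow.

Augment Well→Ref: bottleneck 3, flow now 3.
Augment Well→P→Ref: bottleneck 8, flow now 11.
Augment Well→V→Ref: bottleneck 10, flow now 21.
Augment Well→R→V→Ref: bottleneck 3, flow now 24.
No augmenting path remains; maximum flow = 24.
In the residual graph, reachable from Well: {Well, Q, R, U, V}.
Min-cut edges: Well→P (8), Well→Ref (3), V→Ref (13); capacity 8 + 3 + 13 = 24.
This cut is saturated, so no flow can exceed 24.

24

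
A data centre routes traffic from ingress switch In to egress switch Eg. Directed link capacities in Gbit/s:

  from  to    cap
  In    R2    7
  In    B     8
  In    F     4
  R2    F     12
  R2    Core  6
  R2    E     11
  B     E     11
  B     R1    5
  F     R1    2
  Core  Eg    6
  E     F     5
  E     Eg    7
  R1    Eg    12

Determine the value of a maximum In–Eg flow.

17

Augment In→R2→Core→Eg: bottleneck 6, flow now 6.
Augment In→R2→E→Eg: bottleneck 1, flow now 7.
Augment In→B→E→Eg: bottleneck 6, flow now 13.
Augment In→B→R1→Eg: bottleneck 2, flow now 15.
Augment In→F→R1→Eg: bottleneck 2, flow now 17.
No augmenting path remains; maximum flow = 17.
In the residual graph, reachable from In: {In, F}.
Min-cut edges: In→R2 (7), In→B (8), F→R1 (2); capacity 7 + 8 + 2 = 17.
This cut is saturated, so no flow can exceed 17.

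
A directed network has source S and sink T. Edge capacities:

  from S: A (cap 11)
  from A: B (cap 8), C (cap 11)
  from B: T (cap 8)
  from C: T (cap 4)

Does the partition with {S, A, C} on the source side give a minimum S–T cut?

Given cut capacity: 8 + 4 = 12.
Augment S→A→B→T: bottleneck 8, flow now 8.
Augment S→A→C→T: bottleneck 3, flow now 11.
No augmenting path remains; maximum flow = 11.
In the residual graph, reachable from S: {S}.
Min-cut edges: S→A (11); capacity 11 = 11.
Cut capacity 12 exceeds the max flow 11, so it is not minimum.

No — its capacity is 12, but the minimum cut has capacity 11.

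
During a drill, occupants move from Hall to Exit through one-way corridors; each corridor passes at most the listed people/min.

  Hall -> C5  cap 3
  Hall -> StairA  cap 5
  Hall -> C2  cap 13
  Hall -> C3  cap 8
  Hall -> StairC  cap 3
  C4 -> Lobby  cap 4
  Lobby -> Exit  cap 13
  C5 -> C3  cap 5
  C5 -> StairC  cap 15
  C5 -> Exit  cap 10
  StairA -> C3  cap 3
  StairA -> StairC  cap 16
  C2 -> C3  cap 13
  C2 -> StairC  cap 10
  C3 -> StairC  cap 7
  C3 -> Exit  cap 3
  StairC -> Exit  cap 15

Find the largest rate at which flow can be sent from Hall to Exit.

Augment Hall→C5→Exit: bottleneck 3, flow now 3.
Augment Hall→C3→Exit: bottleneck 3, flow now 6.
Augment Hall→StairC→Exit: bottleneck 3, flow now 9.
Augment Hall→StairA→StairC→Exit: bottleneck 5, flow now 14.
Augment Hall→C2→StairC→Exit: bottleneck 7, flow now 21.
No augmenting path remains; maximum flow = 21.
In the residual graph, reachable from Hall: {Hall, StairA, C2, C3, StairC}.
Min-cut edges: Hall→C5 (3), C3→Exit (3), StairC→Exit (15); capacity 3 + 3 + 15 = 21.
This cut is saturated, so no flow can exceed 21.

21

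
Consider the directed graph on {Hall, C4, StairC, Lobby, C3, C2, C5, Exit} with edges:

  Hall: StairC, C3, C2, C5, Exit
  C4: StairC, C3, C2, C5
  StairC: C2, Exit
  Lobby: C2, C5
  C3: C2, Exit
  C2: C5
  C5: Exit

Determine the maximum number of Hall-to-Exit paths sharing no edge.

Assign every edge capacity 1; by Menger, the answer equals the max flow.
Path Hall→Exit (+1); total 1.
Path Hall→StairC→Exit (+1); total 2.
Path Hall→C3→Exit (+1); total 3.
Path Hall→C5→Exit (+1); total 4.
No residual Hall→Exit path; max flow = 4.
Certifying cut of size 4: {C5→Exit, Hall→C3, Hall→Exit, Hall→StairC}.

4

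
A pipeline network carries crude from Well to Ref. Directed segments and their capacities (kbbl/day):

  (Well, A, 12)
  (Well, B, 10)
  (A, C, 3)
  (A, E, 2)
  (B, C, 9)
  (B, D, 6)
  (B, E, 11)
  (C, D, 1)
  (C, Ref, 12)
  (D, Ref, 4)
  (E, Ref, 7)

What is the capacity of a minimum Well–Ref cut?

15

Augment Well→A→C→Ref: bottleneck 3, flow now 3.
Augment Well→A→E→Ref: bottleneck 2, flow now 5.
Augment Well→B→C→Ref: bottleneck 9, flow now 14.
Augment Well→B→D→Ref: bottleneck 1, flow now 15.
No augmenting path remains; maximum flow = 15.
By max-flow min-cut, the minimum cut capacity equals the max flow.
In the residual graph, reachable from Well: {Well, A}.
Min-cut edges: Well→B (10), A→C (3), A→E (2); capacity 10 + 3 + 2 = 15.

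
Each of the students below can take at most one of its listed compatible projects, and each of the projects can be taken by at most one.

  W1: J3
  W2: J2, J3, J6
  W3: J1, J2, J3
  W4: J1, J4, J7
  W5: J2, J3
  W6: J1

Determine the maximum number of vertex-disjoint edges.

5

Unit-capacity flow: source→left, listed edges, right→sink; max matching = max flow.
Augmenting path W1→J3 (+1); matched 1.
Augmenting path W2→J2 (+1); matched 2.
Augmenting path W3→J1 (+1); matched 3.
Augmenting path W4→J4 (+1); matched 4.
Augmenting path W5→J2→W2→J6 (+1); matched 5.
No augmenting path remains; maximum matching = 5.
König certificate: {W2, W4, J1, J2, J3} is a vertex cover of size 5 (every listed pair touches it), so no matching can be larger.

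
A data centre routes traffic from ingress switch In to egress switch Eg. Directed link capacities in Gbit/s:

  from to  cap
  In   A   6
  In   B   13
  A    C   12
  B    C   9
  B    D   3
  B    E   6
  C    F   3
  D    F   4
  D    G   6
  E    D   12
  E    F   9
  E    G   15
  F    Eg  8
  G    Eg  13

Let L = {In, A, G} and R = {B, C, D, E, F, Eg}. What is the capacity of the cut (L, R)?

Edges leaving {In, A, G}: In→B (13), A→C (12), G→Eg (13).
Cut capacity = 13 + 12 + 13 = 38.

38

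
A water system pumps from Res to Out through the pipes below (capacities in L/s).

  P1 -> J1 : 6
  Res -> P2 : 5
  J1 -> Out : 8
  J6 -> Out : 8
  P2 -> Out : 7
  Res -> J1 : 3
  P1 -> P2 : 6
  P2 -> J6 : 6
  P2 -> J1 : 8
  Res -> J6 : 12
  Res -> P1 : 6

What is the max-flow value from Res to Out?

22

Augment Res→P2→Out: bottleneck 5, flow now 5.
Augment Res→J1→Out: bottleneck 3, flow now 8.
Augment Res→J6→Out: bottleneck 8, flow now 16.
Augment Res→P1→P2→Out: bottleneck 2, flow now 18.
Augment Res→P1→J1→Out: bottleneck 4, flow now 22.
No augmenting path remains; maximum flow = 22.
In the residual graph, reachable from Res: {Res, J6}.
Min-cut edges: Res→P2 (5), Res→P1 (6), Res→J1 (3), J6→Out (8); capacity 5 + 6 + 3 + 8 = 22.
This cut is saturated, so no flow can exceed 22.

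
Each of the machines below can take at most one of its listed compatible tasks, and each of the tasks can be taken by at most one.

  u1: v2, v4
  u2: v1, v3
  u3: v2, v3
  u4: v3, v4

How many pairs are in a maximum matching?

Unit-capacity flow: source→left, listed edges, right→sink; max matching = max flow.
Augmenting path u1→v2 (+1); matched 1.
Augmenting path u2→v1 (+1); matched 2.
Augmenting path u3→v3 (+1); matched 3.
Augmenting path u4→v4 (+1); matched 4.
No augmenting path remains; maximum matching = 4.
König certificate: {u1, u2, u3, u4} is a vertex cover of size 4 (every listed pair touches it), so no matching can be larger.

4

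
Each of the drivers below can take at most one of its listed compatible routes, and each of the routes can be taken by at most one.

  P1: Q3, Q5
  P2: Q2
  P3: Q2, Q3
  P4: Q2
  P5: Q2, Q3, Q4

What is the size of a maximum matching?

4

Unit-capacity flow: source→left, listed edges, right→sink; max matching = max flow.
Augmenting path P1→Q3 (+1); matched 1.
Augmenting path P2→Q2 (+1); matched 2.
Augmenting path P5→Q4 (+1); matched 3.
Augmenting path P3→Q3→P1→Q5 (+1); matched 4.
No augmenting path remains; maximum matching = 4.
König certificate: {P1, P3, P5, Q2} is a vertex cover of size 4 (every listed pair touches it), so no matching can be larger.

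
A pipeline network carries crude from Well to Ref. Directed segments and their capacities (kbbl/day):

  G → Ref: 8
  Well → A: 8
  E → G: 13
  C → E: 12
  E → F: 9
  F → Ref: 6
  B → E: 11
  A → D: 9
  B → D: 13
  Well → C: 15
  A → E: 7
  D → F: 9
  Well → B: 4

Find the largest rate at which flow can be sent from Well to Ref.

Augment Well→A→D→F→Ref: bottleneck 6, flow now 6.
Augment Well→A→E→G→Ref: bottleneck 2, flow now 8.
Augment Well→B→E→G→Ref: bottleneck 4, flow now 12.
Augment Well→C→E→G→Ref: bottleneck 2, flow now 14.
No augmenting path remains; maximum flow = 14.
In the residual graph, reachable from Well: {Well, A, B, C, D, E, F, G}.
Min-cut edges: F→Ref (6), G→Ref (8); capacity 6 + 8 = 14.
This cut is saturated, so no flow can exceed 14.

14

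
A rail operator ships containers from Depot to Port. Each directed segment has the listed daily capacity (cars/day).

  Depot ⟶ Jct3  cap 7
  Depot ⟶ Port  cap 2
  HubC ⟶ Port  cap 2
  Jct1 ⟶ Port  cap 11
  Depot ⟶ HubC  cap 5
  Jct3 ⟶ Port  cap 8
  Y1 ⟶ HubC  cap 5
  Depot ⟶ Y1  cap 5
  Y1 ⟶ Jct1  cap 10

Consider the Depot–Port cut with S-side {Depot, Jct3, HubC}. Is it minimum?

Given cut capacity: 5 + 2 + 8 + 2 = 17.
Augment Depot→Port: bottleneck 2, flow now 2.
Augment Depot→Jct3→Port: bottleneck 7, flow now 9.
Augment Depot→HubC→Port: bottleneck 2, flow now 11.
Augment Depot→Y1→Jct1→Port: bottleneck 5, flow now 16.
No augmenting path remains; maximum flow = 16.
In the residual graph, reachable from Depot: {Depot, HubC}.
Min-cut edges: Depot→Y1 (5), Depot→Jct3 (7), Depot→Port (2), HubC→Port (2); capacity 5 + 7 + 2 + 2 = 16.
Cut capacity 17 exceeds the max flow 16, so it is not minimum.

No — its capacity is 17, but the minimum cut has capacity 16.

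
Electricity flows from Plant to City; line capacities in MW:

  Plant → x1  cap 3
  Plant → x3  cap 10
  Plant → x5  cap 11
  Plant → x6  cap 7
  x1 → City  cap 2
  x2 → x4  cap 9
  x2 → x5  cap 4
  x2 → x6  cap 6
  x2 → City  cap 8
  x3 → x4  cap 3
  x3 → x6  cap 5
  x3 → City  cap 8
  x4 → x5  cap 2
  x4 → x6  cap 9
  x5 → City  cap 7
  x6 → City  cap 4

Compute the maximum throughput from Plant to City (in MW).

Augment Plant→x1→City: bottleneck 2, flow now 2.
Augment Plant→x3→City: bottleneck 8, flow now 10.
Augment Plant→x5→City: bottleneck 7, flow now 17.
Augment Plant→x6→City: bottleneck 4, flow now 21.
No augmenting path remains; maximum flow = 21.
In the residual graph, reachable from Plant: {Plant, x1, x3, x4, x5, x6}.
Min-cut edges: x1→City (2), x3→City (8), x5→City (7), x6→City (4); capacity 2 + 8 + 7 + 4 = 21.
This cut is saturated, so no flow can exceed 21.

21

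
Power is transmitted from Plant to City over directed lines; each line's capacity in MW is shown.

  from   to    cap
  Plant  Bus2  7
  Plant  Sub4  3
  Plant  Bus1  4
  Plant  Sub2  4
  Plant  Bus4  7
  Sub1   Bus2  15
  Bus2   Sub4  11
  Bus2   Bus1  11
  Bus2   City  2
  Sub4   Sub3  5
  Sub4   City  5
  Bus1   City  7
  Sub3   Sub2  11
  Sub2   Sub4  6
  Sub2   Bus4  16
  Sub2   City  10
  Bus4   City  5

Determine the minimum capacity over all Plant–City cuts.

23

Augment Plant→Bus2→City: bottleneck 2, flow now 2.
Augment Plant→Sub4→City: bottleneck 3, flow now 5.
Augment Plant→Bus1→City: bottleneck 4, flow now 9.
Augment Plant→Sub2→City: bottleneck 4, flow now 13.
Augment Plant→Bus4→City: bottleneck 5, flow now 18.
Augment Plant→Bus2→Sub4→City: bottleneck 2, flow now 20.
Augment Plant→Bus2→Bus1→City: bottleneck 3, flow now 23.
No augmenting path remains; maximum flow = 23.
By max-flow min-cut, the minimum cut capacity equals the max flow.
In the residual graph, reachable from Plant: {Plant, Bus4}.
Min-cut edges: Plant→Bus2 (7), Plant→Sub4 (3), Plant→Bus1 (4), Plant→Sub2 (4), Bus4→City (5); capacity 7 + 3 + 4 + 4 + 5 = 23.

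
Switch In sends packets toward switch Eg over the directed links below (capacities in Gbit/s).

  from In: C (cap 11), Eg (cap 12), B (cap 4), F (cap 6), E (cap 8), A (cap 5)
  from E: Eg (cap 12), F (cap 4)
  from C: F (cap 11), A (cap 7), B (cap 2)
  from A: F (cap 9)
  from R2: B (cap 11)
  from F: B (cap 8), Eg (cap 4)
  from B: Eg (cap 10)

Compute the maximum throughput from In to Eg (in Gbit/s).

Augment In→Eg: bottleneck 12, flow now 12.
Augment In→E→Eg: bottleneck 8, flow now 20.
Augment In→F→Eg: bottleneck 4, flow now 24.
Augment In→B→Eg: bottleneck 4, flow now 28.
Augment In→C→B→Eg: bottleneck 2, flow now 30.
Augment In→F→B→Eg: bottleneck 2, flow now 32.
Augment In→C→F→B→Eg: bottleneck 2, flow now 34.
No augmenting path remains; maximum flow = 34.
In the residual graph, reachable from In: {In, C, A, F, B}.
Min-cut edges: In→E (8), In→Eg (12), F→Eg (4), B→Eg (10); capacity 8 + 12 + 4 + 10 = 34.
This cut is saturated, so no flow can exceed 34.

34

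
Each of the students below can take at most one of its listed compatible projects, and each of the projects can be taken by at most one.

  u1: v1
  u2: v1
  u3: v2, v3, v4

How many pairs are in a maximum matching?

Unit-capacity flow: source→left, listed edges, right→sink; max matching = max flow.
Augmenting path u1→v1 (+1); matched 1.
Augmenting path u3→v2 (+1); matched 2.
No augmenting path remains; maximum matching = 2.
König certificate: {u3, v1} is a vertex cover of size 2 (every listed pair touches it), so no matching can be larger.

2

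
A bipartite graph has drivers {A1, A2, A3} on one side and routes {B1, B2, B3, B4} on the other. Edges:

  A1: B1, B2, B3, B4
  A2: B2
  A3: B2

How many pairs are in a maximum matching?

2

Unit-capacity flow: source→left, listed edges, right→sink; max matching = max flow.
Augmenting path A1→B1 (+1); matched 1.
Augmenting path A2→B2 (+1); matched 2.
No augmenting path remains; maximum matching = 2.
König certificate: {A1, B2} is a vertex cover of size 2 (every listed pair touches it), so no matching can be larger.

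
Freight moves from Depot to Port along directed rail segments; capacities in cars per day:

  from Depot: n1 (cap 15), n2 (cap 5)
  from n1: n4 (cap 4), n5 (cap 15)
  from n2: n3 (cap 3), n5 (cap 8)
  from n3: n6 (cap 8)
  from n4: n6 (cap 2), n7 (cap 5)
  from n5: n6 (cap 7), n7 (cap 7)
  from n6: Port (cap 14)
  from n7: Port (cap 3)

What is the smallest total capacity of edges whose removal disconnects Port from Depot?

15

Augment Depot→n1→n4→n6→Port: bottleneck 2, flow now 2.
Augment Depot→n1→n4→n7→Port: bottleneck 2, flow now 4.
Augment Depot→n1→n5→n6→Port: bottleneck 7, flow now 11.
Augment Depot→n1→n5→n7→Port: bottleneck 1, flow now 12.
Augment Depot→n2→n3→n6→Port: bottleneck 3, flow now 15.
No augmenting path remains; maximum flow = 15.
By max-flow min-cut, the minimum cut capacity equals the max flow.
In the residual graph, reachable from Depot: {Depot, n1, n2, n4, n5, n7}.
Min-cut edges: n2→n3 (3), n4→n6 (2), n5→n6 (7), n7→Port (3); capacity 3 + 2 + 7 + 3 = 15.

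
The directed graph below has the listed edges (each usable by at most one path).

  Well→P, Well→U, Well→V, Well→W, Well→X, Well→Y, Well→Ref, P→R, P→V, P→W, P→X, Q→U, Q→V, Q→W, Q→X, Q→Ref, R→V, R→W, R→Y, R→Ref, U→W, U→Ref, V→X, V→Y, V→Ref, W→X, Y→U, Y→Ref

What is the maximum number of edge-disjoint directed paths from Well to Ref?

Assign every edge capacity 1; by Menger, the answer equals the max flow.
Path Well→Ref (+1); total 1.
Path Well→U→Ref (+1); total 2.
Path Well→V→Ref (+1); total 3.
Path Well→Y→Ref (+1); total 4.
Path Well→P→R→Ref (+1); total 5.
No residual Well→Ref path; max flow = 5.
Certifying cut of size 5: {Well→P, Well→Ref, Well→U, Well→V, Well→Y}.

5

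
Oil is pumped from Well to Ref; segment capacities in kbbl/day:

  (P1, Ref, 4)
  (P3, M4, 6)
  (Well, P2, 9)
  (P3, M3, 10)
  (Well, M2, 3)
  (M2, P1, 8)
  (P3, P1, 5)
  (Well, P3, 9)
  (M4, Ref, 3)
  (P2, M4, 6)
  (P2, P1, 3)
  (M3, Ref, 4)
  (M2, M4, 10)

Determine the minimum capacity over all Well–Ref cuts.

11

Augment Well→P2→P1→Ref: bottleneck 3, flow now 3.
Augment Well→P2→M4→Ref: bottleneck 3, flow now 6.
Augment Well→M2→P1→Ref: bottleneck 1, flow now 7.
Augment Well→P3→M3→Ref: bottleneck 4, flow now 11.
No augmenting path remains; maximum flow = 11.
By max-flow min-cut, the minimum cut capacity equals the max flow.
In the residual graph, reachable from Well: {Well, P2, M2, P3, P1, M3, M4}.
Min-cut edges: P1→Ref (4), M3→Ref (4), M4→Ref (3); capacity 4 + 4 + 3 = 11.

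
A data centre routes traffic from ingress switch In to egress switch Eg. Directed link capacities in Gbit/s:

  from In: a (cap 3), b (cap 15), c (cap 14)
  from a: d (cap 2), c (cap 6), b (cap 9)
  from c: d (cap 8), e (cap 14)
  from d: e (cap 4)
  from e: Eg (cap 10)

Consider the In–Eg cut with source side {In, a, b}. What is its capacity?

22

Edges leaving {In, a, b}: In→c (14), a→c (6), a→d (2).
Cut capacity = 14 + 6 + 2 = 22.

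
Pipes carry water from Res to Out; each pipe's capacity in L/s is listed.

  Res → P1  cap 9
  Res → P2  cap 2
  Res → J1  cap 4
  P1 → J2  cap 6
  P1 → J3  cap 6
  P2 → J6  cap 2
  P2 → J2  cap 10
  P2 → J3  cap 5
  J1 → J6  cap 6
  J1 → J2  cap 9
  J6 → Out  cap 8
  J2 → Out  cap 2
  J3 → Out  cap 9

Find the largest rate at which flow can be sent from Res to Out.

Augment Res→P1→J2→Out: bottleneck 2, flow now 2.
Augment Res→P1→J3→Out: bottleneck 6, flow now 8.
Augment Res→P2→J6→Out: bottleneck 2, flow now 10.
Augment Res→J1→J6→Out: bottleneck 4, flow now 14.
No augmenting path remains; maximum flow = 14.
In the residual graph, reachable from Res: {Res, P1, J2}.
Min-cut edges: Res→P2 (2), Res→J1 (4), P1→J3 (6), J2→Out (2); capacity 2 + 4 + 6 + 2 = 14.
This cut is saturated, so no flow can exceed 14.

14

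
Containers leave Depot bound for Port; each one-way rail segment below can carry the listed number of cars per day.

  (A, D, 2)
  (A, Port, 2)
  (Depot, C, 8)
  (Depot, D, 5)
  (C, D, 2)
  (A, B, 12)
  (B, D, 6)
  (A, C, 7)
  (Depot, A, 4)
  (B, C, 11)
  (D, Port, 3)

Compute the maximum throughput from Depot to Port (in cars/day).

Augment Depot→A→Port: bottleneck 2, flow now 2.
Augment Depot→D→Port: bottleneck 3, flow now 5.
No augmenting path remains; maximum flow = 5.
In the residual graph, reachable from Depot: {Depot, A, B, C, D}.
Min-cut edges: A→Port (2), D→Port (3); capacity 2 + 3 = 5.
This cut is saturated, so no flow can exceed 5.

5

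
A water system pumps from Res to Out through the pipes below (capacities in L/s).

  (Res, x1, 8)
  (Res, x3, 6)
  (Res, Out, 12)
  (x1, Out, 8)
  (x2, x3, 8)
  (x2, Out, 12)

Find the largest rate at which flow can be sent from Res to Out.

20

Augment Res→Out: bottleneck 12, flow now 12.
Augment Res→x1→Out: bottleneck 8, flow now 20.
No augmenting path remains; maximum flow = 20.
In the residual graph, reachable from Res: {Res, x3}.
Min-cut edges: Res→x1 (8), Res→Out (12); capacity 8 + 12 = 20.
This cut is saturated, so no flow can exceed 20.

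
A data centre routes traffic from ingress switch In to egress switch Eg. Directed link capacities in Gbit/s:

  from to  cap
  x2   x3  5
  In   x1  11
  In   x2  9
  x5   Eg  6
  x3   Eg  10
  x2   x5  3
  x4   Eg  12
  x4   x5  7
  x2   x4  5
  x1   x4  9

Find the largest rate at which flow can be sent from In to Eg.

18

Augment In→x1→x4→Eg: bottleneck 9, flow now 9.
Augment In→x2→x3→Eg: bottleneck 5, flow now 14.
Augment In→x2→x4→Eg: bottleneck 3, flow now 17.
Augment In→x2→x5→Eg: bottleneck 1, flow now 18.
No augmenting path remains; maximum flow = 18.
In the residual graph, reachable from In: {In, x1}.
Min-cut edges: In→x2 (9), x1→x4 (9); capacity 9 + 9 = 18.
This cut is saturated, so no flow can exceed 18.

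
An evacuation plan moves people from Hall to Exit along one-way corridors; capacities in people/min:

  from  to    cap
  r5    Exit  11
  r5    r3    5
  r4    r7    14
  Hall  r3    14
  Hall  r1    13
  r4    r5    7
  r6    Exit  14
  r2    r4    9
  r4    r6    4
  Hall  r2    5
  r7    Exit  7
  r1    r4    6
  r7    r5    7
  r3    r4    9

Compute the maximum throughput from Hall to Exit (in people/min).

20

Augment Hall→r1→r4→r5→Exit: bottleneck 6, flow now 6.
Augment Hall→r2→r4→r5→Exit: bottleneck 1, flow now 7.
Augment Hall→r2→r4→r6→Exit: bottleneck 4, flow now 11.
Augment Hall→r3→r4→r7→Exit: bottleneck 7, flow now 18.
Augment Hall→r3→r4→r7→r5→Exit: bottleneck 2, flow now 20.
No augmenting path remains; maximum flow = 20.
In the residual graph, reachable from Hall: {Hall, r1, r3}.
Min-cut edges: Hall→r2 (5), r1→r4 (6), r3→r4 (9); capacity 5 + 6 + 9 = 20.
This cut is saturated, so no flow can exceed 20.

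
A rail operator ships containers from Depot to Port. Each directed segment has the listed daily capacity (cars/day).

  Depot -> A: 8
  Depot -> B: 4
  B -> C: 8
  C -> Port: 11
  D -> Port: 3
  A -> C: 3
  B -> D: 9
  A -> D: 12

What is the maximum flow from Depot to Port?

10

Augment Depot→A→C→Port: bottleneck 3, flow now 3.
Augment Depot→A→D→Port: bottleneck 3, flow now 6.
Augment Depot→B→C→Port: bottleneck 4, flow now 10.
No augmenting path remains; maximum flow = 10.
In the residual graph, reachable from Depot: {Depot, A, D}.
Min-cut edges: Depot→B (4), A→C (3), D→Port (3); capacity 4 + 3 + 3 = 10.
This cut is saturated, so no flow can exceed 10.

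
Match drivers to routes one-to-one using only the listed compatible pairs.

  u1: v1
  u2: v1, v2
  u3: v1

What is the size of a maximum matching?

2

Unit-capacity flow: source→left, listed edges, right→sink; max matching = max flow.
Augmenting path u1→v1 (+1); matched 1.
Augmenting path u2→v2 (+1); matched 2.
No augmenting path remains; maximum matching = 2.
König certificate: {u2, v1} is a vertex cover of size 2 (every listed pair touches it), so no matching can be larger.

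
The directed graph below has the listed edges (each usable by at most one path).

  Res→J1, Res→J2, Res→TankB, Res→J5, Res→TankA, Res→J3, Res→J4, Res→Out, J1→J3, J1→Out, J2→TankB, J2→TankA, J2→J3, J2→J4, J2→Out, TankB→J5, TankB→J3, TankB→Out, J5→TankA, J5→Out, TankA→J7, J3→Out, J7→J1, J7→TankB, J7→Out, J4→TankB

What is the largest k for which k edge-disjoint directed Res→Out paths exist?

Assign every edge capacity 1; by Menger, the answer equals the max flow.
Path Res→Out (+1); total 1.
Path Res→J1→Out (+1); total 2.
Path Res→J2→Out (+1); total 3.
Path Res→TankB→Out (+1); total 4.
Path Res→J5→Out (+1); total 5.
Path Res→J3→Out (+1); total 6.
Path Res→TankA→J7→Out (+1); total 7.
No residual Res→Out path; max flow = 7.
Certifying cut of size 7: {J3→Out, J5→Out, Res→J1, Res→J2, Res→Out, TankA→J7, TankB→Out}.

7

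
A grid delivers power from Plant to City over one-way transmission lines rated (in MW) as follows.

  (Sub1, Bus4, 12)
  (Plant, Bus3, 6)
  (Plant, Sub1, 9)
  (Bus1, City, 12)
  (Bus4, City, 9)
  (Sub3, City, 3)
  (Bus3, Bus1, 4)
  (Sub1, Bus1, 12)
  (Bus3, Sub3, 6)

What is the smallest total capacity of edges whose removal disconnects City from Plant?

Augment Plant→Bus3→Sub3→City: bottleneck 3, flow now 3.
Augment Plant→Bus3→Bus1→City: bottleneck 3, flow now 6.
Augment Plant→Sub1→Bus1→City: bottleneck 9, flow now 15.
No augmenting path remains; maximum flow = 15.
By max-flow min-cut, the minimum cut capacity equals the max flow.
In the residual graph, reachable from Plant: {Plant}.
Min-cut edges: Plant→Bus3 (6), Plant→Sub1 (9); capacity 6 + 9 = 15.

15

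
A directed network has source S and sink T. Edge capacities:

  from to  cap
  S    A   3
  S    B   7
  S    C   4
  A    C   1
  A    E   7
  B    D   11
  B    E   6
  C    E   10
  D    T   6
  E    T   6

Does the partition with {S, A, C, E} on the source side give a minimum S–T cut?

No — its capacity is 13, but the minimum cut has capacity 12.

Given cut capacity: 7 + 6 = 13.
Augment S→A→E→T: bottleneck 3, flow now 3.
Augment S→B→D→T: bottleneck 6, flow now 9.
Augment S→B→E→T: bottleneck 1, flow now 10.
Augment S→C→E→T: bottleneck 2, flow now 12.
No augmenting path remains; maximum flow = 12.
In the residual graph, reachable from S: {S, A, B, C, D, E}.
Min-cut edges: D→T (6), E→T (6); capacity 6 + 6 = 12.
Cut capacity 13 exceeds the max flow 12, so it is not minimum.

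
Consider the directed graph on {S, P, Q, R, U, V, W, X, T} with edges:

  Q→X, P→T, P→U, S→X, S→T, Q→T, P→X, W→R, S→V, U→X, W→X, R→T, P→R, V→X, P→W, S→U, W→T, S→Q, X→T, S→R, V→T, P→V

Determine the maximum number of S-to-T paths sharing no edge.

Assign every edge capacity 1; by Menger, the answer equals the max flow.
Path S→T (+1); total 1.
Path S→Q→T (+1); total 2.
Path S→R→T (+1); total 3.
Path S→V→T (+1); total 4.
Path S→X→T (+1); total 5.
No residual S→T path; max flow = 5.
Certifying cut of size 5: {S→Q, S→R, S→T, S→V, X→T}.

5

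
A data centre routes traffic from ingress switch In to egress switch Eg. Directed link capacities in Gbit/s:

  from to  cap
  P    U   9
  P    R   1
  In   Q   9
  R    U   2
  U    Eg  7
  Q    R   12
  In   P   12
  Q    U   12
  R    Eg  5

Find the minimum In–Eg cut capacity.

Augment In→P→R→Eg: bottleneck 1, flow now 1.
Augment In→P→U→Eg: bottleneck 7, flow now 8.
Augment In→Q→R→Eg: bottleneck 4, flow now 12.
No augmenting path remains; maximum flow = 12.
By max-flow min-cut, the minimum cut capacity equals the max flow.
In the residual graph, reachable from In: {In, P, Q, R, U}.
Min-cut edges: R→Eg (5), U→Eg (7); capacity 5 + 7 = 12.

12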